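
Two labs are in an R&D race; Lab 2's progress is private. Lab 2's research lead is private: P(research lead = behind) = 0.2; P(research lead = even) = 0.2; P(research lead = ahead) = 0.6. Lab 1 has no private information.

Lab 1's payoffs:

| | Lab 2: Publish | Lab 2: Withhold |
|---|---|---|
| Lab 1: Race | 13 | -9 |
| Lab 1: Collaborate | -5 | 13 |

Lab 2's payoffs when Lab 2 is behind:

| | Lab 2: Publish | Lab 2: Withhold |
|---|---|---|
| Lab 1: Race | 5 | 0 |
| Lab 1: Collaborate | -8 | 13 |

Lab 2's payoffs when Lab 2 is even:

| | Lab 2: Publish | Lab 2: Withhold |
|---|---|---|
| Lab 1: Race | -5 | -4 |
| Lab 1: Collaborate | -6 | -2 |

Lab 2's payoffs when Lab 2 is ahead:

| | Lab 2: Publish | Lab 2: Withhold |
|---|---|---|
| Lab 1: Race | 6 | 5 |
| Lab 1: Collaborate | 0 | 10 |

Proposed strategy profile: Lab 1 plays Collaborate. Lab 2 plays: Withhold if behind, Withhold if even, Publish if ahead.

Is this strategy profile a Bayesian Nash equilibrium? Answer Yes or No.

No

Lab 1 plays Collaborate: E[Collaborate] = 0.2·(13) + 0.2·(13) + 0.6·(-5) = 2.2; E[Race] = 4.2. Not best-responding. ✗
Lab 2 (research lead behind), facing Collaborate: Publish gives -8, Withhold gives 13. Proposed Withhold is best. ✓
Lab 2 (research lead even), facing Collaborate: Publish gives -6, Withhold gives -2. Proposed Withhold is best. ✓
Lab 2 (research lead ahead), facing Collaborate: Publish gives 0, Withhold gives 10. Proposed Publish is not best — profitable deviation exists. ✗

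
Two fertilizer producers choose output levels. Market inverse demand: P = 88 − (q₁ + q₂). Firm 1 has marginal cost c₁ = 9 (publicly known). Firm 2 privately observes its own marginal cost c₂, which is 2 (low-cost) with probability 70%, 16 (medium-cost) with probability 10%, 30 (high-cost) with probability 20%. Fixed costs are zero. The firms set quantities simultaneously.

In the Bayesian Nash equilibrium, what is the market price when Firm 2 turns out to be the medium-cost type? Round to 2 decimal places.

Type-c best response for Firm 2: q₂(c) = (88 − c)/2 − q₁/2.
Firm 1 maximizes expected profit; its first-order condition is 88 − 2q₁ − E[q₂] − 9 = 0.
Substituting E[q₂] and solving: E[c₂] = 9, so q₁ = (88 − 2·9 + 9)/3 = 26.3333.
q₂(medium-cost) = 22.8333, so P = 88 − (26.3333 + 22.8333) = 38.8333.

38.83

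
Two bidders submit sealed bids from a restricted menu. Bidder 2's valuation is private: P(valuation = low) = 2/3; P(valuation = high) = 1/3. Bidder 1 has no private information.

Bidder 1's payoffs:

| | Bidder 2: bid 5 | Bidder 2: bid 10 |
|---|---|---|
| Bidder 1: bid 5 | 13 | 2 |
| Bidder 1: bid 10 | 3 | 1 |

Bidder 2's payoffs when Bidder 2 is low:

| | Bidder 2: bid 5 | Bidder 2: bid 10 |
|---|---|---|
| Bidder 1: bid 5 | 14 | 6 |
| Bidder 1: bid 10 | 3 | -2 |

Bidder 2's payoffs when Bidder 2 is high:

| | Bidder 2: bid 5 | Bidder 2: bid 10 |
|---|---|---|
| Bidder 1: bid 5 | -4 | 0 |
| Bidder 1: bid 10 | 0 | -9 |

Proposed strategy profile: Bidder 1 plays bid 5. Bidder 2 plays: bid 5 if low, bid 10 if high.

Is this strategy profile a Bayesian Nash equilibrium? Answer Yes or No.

Bidder 1 plays bid 5: E[bid 5] = 2/3·(13) + 1/3·(2) = 28/3; E[bid 10] = 7/3. Best-responding. ✓
Bidder 2 (valuation low), facing bid 5: bid 5 gives 14, bid 10 gives 6. Proposed bid 5 is best. ✓
Bidder 2 (valuation high), facing bid 5: bid 5 gives -4, bid 10 gives 0. Proposed bid 10 is best. ✓

Yes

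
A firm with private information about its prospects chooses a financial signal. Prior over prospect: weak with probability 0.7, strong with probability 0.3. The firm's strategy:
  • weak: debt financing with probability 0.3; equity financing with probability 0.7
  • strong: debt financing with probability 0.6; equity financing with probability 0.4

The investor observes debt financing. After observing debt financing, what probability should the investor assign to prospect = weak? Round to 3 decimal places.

0.538

P(debt financing) = 0.7·0.3 + 0.3·0.6 = 0.39
P(weak | debt financing) = (0.7·0.3) / 0.39 = 0.21 / 0.39 = 0.538462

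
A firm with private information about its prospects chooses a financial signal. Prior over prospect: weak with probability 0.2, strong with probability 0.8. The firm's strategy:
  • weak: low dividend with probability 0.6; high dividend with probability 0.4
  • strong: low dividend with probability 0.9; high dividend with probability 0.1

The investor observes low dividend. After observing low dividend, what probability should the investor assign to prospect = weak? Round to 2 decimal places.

P(low dividend) = 0.2·0.6 + 0.8·0.9 = 0.84
P(weak | low dividend) = (0.2·0.6) / 0.84 = 0.12 / 0.84 = 0.142857

0.14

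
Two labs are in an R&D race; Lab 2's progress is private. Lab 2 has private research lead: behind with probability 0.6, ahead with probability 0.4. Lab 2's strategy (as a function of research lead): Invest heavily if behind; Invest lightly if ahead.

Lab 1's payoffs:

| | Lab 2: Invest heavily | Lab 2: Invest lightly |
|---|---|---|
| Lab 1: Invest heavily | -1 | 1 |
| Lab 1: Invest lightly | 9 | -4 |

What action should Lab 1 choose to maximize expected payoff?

E[Invest heavily] = 0.6·(-1) + 0.4·(1) = -0.2
E[Invest lightly] = 0.6·(9) + 0.4·(-4) = 3.8
Best response: Invest lightly (3.8 is the largest).

Invest lightly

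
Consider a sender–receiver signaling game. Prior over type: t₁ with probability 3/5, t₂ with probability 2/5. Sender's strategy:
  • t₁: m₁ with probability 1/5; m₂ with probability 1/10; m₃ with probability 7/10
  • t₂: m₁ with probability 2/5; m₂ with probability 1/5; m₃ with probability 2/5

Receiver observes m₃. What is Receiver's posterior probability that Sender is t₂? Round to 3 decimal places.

Apply Bayes' rule using the sender's strategy as the likelihood.
P(m₃) = (3/5)·(7/10) + (2/5)·(2/5) = 29/50
P(t₂ | m₃) = ((2/5)·(2/5)) / (29/50) = (4/25) / (29/50) = 8/29

0.276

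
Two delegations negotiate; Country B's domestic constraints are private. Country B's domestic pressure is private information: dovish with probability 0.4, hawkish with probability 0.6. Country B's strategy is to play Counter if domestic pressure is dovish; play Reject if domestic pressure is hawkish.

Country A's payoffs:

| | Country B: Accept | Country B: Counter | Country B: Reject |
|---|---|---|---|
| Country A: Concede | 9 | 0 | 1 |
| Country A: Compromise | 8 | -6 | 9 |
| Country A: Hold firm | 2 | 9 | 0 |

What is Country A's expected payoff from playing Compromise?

3

Take the expectation over Country B's domestic pressure, weighting each type's action by its prior probability.
E[Compromise] = 0.4·(-6) + 0.6·9 = (-2.4) + 5.4 = 3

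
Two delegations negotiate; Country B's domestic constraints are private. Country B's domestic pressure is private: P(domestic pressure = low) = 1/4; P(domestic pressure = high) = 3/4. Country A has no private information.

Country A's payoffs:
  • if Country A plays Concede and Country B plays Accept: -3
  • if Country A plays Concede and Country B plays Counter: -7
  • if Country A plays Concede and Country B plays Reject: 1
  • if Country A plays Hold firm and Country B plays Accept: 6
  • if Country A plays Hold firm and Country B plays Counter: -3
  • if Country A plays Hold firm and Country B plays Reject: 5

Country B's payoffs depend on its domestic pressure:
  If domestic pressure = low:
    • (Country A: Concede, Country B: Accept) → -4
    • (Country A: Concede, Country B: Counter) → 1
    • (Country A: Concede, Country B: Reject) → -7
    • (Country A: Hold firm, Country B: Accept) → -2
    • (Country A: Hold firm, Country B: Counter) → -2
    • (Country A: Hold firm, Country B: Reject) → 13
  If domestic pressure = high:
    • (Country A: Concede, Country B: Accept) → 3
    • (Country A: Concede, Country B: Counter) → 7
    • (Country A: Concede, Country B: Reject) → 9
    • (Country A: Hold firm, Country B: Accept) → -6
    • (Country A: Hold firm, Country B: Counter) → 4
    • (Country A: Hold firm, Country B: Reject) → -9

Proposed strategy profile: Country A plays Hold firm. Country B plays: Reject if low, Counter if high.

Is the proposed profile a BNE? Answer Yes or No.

Country A plays Hold firm: E[Hold firm] = 1/4·(5) + 3/4·(-3) = -1; E[Concede] = -5. Best-responding. ✓
Country B (domestic pressure low), facing Hold firm: Accept gives -2, Counter gives -2, Reject gives 13. Proposed Reject is best. ✓
Country B (domestic pressure high), facing Hold firm: Accept gives -6, Counter gives 4, Reject gives -9. Proposed Counter is best. ✓

Yes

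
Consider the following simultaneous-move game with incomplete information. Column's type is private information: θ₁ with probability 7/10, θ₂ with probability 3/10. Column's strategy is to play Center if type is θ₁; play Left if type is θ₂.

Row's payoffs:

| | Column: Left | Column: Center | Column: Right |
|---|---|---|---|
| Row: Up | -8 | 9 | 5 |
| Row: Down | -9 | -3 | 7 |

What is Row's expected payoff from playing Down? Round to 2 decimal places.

-4.80

E[Down] = 7/10·(-3) + 3/10·(-9) = (-21/10) + (-27/10) = -24/5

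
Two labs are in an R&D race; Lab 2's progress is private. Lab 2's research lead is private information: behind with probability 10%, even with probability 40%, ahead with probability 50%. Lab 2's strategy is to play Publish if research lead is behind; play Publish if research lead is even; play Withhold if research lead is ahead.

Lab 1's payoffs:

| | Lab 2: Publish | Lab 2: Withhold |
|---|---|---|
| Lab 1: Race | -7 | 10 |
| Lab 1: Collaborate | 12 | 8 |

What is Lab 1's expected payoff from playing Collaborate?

10

E[Collaborate] = 0.1·12 + 0.4·12 + 0.5·8 = 1.2 + 4.8 + 4 = 10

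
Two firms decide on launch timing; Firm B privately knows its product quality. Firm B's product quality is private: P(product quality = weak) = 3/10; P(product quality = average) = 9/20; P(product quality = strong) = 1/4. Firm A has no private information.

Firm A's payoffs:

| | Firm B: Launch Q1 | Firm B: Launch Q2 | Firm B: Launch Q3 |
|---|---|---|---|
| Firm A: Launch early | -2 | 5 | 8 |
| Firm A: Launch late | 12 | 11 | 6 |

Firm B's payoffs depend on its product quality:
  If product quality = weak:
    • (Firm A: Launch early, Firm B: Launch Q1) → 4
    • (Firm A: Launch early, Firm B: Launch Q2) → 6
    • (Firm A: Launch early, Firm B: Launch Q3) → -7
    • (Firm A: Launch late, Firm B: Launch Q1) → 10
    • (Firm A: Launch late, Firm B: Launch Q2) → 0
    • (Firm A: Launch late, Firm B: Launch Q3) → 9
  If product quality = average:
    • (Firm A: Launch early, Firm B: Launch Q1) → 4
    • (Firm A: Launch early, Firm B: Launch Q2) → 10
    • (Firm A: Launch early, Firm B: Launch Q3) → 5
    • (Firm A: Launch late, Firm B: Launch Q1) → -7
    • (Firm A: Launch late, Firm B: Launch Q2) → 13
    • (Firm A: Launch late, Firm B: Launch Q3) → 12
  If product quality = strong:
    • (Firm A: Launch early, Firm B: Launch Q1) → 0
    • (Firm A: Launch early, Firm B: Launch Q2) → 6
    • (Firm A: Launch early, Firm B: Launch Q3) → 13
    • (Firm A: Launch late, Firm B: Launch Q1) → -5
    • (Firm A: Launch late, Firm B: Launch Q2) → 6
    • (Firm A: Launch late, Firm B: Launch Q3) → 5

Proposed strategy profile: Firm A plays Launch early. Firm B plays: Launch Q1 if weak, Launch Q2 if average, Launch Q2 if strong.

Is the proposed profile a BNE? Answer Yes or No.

No

A profile is a BNE iff every type of every player is best-responding given beliefs about the other side.
Firm A plays Launch early: E[Launch early] = 3/10·(-2) + 9/20·(5) + 1/4·(5) = 29/10; E[Launch late] = 113/10. Not best-responding. ✗
Firm B (product quality weak), facing Launch early: Launch Q1 gives 4, Launch Q2 gives 6, Launch Q3 gives -7. Proposed Launch Q1 is not best — profitable deviation exists. ✗
Firm B (product quality average), facing Launch early: Launch Q1 gives 4, Launch Q2 gives 10, Launch Q3 gives 5. Proposed Launch Q2 is best. ✓
Firm B (product quality strong), facing Launch early: Launch Q1 gives 0, Launch Q2 gives 6, Launch Q3 gives 13. Proposed Launch Q2 is not best — profitable deviation exists. ✗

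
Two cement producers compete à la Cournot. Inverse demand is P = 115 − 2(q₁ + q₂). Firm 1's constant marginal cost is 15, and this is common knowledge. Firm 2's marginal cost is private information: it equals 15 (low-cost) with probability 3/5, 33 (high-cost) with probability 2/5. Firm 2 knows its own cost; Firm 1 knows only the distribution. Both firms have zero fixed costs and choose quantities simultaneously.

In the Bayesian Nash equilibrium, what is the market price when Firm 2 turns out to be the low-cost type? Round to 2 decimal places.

Firm 2 with cost c maximizes (115 − 2(q₁+q₂) − c)·q₂, giving q₂(c) = (115 − c − 2q₁)/4.
E[c₂] = 3/5·15 + 2/5·33 = 22.2
Firm 1's FOC against E[q₂] yields q₁ = (115 − 2·15 + E[c₂])/6 = (115 − 30 + 22.2)/6 = 17.8667.
q₂(low-cost) = 16.0667, so P = 115 − 2·(17.8667 + 16.0667) = 47.1333.

47.13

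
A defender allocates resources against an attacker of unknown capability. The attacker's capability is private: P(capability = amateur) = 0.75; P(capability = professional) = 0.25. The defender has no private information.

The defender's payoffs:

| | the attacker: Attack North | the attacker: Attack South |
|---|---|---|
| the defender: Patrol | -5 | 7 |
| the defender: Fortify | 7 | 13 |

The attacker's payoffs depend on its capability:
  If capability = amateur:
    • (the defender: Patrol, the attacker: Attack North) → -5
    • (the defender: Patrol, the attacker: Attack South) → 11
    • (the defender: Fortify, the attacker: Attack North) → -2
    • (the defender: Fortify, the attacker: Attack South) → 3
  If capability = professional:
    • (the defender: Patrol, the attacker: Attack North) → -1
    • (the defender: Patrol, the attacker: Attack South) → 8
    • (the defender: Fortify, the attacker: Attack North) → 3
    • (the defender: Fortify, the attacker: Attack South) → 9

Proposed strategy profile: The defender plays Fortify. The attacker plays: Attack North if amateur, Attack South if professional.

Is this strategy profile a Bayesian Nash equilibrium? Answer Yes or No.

No

The defender plays Fortify: E[Fortify] = 0.75·(7) + 0.25·(13) = 8.5; E[Patrol] = -2. Best-responding. ✓
The attacker (capability amateur), facing Fortify: Attack North gives -2, Attack South gives 3. Proposed Attack North is not best — profitable deviation exists. ✗
The attacker (capability professional), facing Fortify: Attack North gives 3, Attack South gives 9. Proposed Attack South is best. ✓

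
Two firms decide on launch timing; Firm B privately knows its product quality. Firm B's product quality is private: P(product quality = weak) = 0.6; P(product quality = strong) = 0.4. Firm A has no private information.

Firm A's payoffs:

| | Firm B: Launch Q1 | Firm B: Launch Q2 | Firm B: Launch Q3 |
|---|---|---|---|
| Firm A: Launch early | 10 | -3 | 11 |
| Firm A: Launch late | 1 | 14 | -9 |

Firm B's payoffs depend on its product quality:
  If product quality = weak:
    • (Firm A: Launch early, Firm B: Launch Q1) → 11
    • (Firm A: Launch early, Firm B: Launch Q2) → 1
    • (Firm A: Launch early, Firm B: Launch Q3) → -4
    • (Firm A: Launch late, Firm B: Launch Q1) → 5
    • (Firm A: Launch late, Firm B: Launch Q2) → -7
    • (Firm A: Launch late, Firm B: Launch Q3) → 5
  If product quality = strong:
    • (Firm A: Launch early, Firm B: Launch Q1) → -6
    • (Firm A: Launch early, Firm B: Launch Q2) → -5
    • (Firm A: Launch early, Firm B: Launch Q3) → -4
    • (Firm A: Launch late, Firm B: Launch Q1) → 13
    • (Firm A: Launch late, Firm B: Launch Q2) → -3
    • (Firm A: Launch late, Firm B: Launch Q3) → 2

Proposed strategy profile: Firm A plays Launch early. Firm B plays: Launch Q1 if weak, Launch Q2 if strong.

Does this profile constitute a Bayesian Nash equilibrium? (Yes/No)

A profile is a BNE iff every type of every player is best-responding given beliefs about the other side.
Firm A plays Launch early: E[Launch early] = 0.6·(10) + 0.4·(-3) = 4.8; E[Launch late] = 6.2. Not best-responding. ✗
Firm B (product quality weak), facing Launch early: Launch Q1 gives 11, Launch Q2 gives 1, Launch Q3 gives -4. Proposed Launch Q1 is best. ✓
Firm B (product quality strong), facing Launch early: Launch Q1 gives -6, Launch Q2 gives -5, Launch Q3 gives -4. Proposed Launch Q2 is not best — profitable deviation exists. ✗

No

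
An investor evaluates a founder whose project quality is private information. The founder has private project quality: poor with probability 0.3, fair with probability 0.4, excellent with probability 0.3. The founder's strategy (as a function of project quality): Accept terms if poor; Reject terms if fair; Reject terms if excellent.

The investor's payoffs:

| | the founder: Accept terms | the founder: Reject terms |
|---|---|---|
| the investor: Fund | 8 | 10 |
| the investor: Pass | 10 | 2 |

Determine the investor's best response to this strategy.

E[Fund] = 0.3·(8) + 0.4·(10) + 0.3·(10) = 9.4
E[Pass] = 0.3·(10) + 0.4·(2) + 0.3·(2) = 4.4
Best response: Fund (9.4 is the largest).

Fund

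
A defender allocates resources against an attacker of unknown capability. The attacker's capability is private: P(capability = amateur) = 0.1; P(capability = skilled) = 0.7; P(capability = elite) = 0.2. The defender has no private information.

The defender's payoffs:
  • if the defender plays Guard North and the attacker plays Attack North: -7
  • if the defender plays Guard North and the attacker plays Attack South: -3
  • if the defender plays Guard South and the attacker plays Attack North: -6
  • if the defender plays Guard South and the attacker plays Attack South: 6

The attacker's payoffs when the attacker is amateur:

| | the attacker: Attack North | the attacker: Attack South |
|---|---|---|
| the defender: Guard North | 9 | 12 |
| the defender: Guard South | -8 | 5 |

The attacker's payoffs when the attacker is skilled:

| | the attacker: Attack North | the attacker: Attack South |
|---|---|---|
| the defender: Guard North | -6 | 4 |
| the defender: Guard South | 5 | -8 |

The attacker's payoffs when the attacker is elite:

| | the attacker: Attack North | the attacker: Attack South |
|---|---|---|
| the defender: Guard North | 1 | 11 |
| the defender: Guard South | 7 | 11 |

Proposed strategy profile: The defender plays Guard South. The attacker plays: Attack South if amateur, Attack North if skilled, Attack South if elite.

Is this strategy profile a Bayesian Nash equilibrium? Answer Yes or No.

The defender plays Guard South: E[Guard South] = 0.1·(6) + 0.7·(-6) + 0.2·(6) = -2.4; E[Guard North] = -5.8. Best-responding. ✓
The attacker (capability amateur), facing Guard South: Attack North gives -8, Attack South gives 5. Proposed Attack South is best. ✓
The attacker (capability skilled), facing Guard South: Attack North gives 5, Attack South gives -8. Proposed Attack North is best. ✓
The attacker (capability elite), facing Guard South: Attack North gives 7, Attack South gives 11. Proposed Attack South is best. ✓

Yes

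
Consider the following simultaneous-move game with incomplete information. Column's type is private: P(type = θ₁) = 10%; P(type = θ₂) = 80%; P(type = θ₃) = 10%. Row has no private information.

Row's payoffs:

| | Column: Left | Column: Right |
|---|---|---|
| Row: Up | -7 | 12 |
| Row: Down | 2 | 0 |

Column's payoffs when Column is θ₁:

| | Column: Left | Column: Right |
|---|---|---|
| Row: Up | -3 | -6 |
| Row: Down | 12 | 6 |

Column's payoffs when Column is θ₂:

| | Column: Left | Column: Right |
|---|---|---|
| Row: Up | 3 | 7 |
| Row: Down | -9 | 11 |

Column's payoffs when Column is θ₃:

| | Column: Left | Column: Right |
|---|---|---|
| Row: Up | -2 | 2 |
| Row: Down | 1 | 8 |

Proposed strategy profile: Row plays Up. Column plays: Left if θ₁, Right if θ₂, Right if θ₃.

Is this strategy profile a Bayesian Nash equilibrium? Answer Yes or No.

A profile is a BNE iff every type of every player is best-responding given beliefs about the other side.
Row plays Up: E[Up] = 0.1·(-7) + 0.8·(12) + 0.1·(12) = 10.1; E[Down] = 0.2. Best-responding. ✓
Column (type θ₁), facing Up: Left gives -3, Right gives -6. Proposed Left is best. ✓
Column (type θ₂), facing Up: Left gives 3, Right gives 7. Proposed Right is best. ✓
Column (type θ₃), facing Up: Left gives -2, Right gives 2. Proposed Right is best. ✓

Yes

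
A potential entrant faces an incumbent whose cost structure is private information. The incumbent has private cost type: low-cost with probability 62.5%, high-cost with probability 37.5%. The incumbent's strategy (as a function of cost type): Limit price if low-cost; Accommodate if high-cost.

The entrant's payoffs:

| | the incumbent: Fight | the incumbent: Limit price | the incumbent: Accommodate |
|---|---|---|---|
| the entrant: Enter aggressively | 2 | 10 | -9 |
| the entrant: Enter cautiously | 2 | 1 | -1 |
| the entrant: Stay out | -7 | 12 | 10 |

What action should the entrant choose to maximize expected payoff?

E[Enter aggressively] = 0.625·(10) + 0.375·(-9) = 2.875
E[Enter cautiously] = 0.625·(1) + 0.375·(-1) = 0.25
E[Stay out] = 0.625·(12) + 0.375·(10) = 11.25
Best response: Stay out (11.25 is the largest).

Stay out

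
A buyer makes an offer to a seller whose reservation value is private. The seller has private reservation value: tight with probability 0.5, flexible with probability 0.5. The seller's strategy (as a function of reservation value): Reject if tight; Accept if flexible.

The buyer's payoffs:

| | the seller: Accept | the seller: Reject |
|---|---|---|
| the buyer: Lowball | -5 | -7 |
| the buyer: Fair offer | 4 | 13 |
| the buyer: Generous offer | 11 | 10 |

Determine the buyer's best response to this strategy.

Generous offer

Compute the buyer's expected payoff for each action, taking the expectation over the seller's type.
E[Lowball] = 0.5·(-7) + 0.5·(-5) = -6
E[Fair offer] = 0.5·(13) + 0.5·(4) = 8.5
E[Generous offer] = 0.5·(10) + 0.5·(11) = 10.5
Best response: Generous offer (10.5 is the largest).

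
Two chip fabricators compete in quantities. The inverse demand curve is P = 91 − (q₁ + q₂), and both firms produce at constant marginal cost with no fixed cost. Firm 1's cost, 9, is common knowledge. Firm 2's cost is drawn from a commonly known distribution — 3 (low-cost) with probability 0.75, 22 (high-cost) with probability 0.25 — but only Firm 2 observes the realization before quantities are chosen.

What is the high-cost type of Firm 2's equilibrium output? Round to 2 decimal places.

21.04

Firm 2 with cost c maximizes (91 − (q₁+q₂) − c)·q₂, giving q₂(c) = (91 − c − q₁)/2.
E[c₂] = 0.75·3 + 0.25·22 = 7.75
Firm 1's FOC against E[q₂] yields q₁ = (91 − 2·9 + E[c₂])/3 = (91 − 18 + 7.75)/3 = 26.9167.
q₂(high-cost) = (91 − 22 − 26.9167)/2 = 21.0417.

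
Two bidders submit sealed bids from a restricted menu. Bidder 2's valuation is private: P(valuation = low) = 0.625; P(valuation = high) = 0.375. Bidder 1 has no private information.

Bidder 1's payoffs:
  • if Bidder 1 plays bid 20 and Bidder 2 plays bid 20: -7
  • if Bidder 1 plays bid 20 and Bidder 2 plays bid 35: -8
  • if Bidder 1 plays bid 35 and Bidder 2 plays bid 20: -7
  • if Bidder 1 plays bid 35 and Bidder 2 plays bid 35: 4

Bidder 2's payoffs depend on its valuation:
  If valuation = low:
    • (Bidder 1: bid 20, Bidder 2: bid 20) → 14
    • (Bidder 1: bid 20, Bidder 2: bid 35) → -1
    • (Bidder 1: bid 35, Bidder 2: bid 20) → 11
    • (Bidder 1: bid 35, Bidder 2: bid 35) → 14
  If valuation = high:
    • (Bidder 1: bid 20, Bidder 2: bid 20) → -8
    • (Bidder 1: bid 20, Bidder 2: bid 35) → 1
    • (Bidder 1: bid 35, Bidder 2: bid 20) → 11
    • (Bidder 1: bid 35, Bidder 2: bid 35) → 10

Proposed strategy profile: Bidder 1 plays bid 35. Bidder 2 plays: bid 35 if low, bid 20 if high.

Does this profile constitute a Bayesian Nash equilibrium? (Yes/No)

Yes

Bidder 1 plays bid 35: E[bid 35] = 0.625·(4) + 0.375·(-7) = -0.125; E[bid 20] = -7.625. Best-responding. ✓
Bidder 2 (valuation low), facing bid 35: bid 20 gives 11, bid 35 gives 14. Proposed bid 35 is best. ✓
Bidder 2 (valuation high), facing bid 35: bid 20 gives 11, bid 35 gives 10. Proposed bid 20 is best. ✓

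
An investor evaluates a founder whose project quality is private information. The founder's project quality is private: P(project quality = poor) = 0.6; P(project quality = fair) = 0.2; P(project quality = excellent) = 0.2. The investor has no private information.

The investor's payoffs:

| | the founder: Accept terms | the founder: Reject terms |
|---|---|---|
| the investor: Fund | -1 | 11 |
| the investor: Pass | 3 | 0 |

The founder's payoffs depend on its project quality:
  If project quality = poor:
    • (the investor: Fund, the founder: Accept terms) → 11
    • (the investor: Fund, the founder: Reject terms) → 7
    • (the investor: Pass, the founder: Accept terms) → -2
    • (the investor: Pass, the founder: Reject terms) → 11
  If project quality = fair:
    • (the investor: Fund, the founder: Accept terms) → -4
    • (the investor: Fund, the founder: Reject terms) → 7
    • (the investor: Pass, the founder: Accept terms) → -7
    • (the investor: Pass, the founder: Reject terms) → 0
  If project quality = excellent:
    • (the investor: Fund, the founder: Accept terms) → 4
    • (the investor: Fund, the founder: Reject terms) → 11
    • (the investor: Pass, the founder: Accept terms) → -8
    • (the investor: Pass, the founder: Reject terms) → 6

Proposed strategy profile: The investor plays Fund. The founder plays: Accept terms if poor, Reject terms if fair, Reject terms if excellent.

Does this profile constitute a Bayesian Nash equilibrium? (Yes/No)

Yes

The investor plays Fund: E[Fund] = 0.6·(-1) + 0.2·(11) + 0.2·(11) = 3.8; E[Pass] = 1.8. Best-responding. ✓
The founder (project quality poor), facing Fund: Accept terms gives 11, Reject terms gives 7. Proposed Accept terms is best. ✓
The founder (project quality fair), facing Fund: Accept terms gives -4, Reject terms gives 7. Proposed Reject terms is best. ✓
The founder (project quality excellent), facing Fund: Accept terms gives 4, Reject terms gives 11. Proposed Reject terms is best. ✓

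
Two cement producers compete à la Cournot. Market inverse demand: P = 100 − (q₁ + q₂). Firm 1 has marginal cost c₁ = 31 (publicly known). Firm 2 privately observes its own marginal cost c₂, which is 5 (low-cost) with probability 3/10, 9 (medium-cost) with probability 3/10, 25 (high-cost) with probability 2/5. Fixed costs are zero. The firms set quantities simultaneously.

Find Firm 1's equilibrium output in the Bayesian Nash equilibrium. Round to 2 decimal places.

Each type of Firm 2 best-responds to q₁; Firm 1 best-responds to the expected q₂ over Firm 2's types.
Firm 2 with cost c maximizes (100 − (q₁+q₂) − c)·q₂, giving q₂(c) = (100 − c − q₁)/2.
E[c₂] = 3/10·5 + 3/10·9 + 2/5·25 = 14.2
Firm 1's FOC against E[q₂] yields q₁ = (100 − 2·31 + E[c₂])/3 = (100 − 62 + 14.2)/3 = 17.4.

17.40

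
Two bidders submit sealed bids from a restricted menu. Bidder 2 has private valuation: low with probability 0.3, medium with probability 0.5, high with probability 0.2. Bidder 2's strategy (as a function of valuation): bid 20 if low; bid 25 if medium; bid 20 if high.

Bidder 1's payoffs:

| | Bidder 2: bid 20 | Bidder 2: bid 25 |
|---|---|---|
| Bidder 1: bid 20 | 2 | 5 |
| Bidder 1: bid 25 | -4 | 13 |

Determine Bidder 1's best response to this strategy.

bid 25

E[bid 20] = 0.3·(2) + 0.5·(5) + 0.2·(2) = 3.5
E[bid 25] = 0.3·(-4) + 0.5·(13) + 0.2·(-4) = 4.5
Best response: bid 25 (4.5 is the largest).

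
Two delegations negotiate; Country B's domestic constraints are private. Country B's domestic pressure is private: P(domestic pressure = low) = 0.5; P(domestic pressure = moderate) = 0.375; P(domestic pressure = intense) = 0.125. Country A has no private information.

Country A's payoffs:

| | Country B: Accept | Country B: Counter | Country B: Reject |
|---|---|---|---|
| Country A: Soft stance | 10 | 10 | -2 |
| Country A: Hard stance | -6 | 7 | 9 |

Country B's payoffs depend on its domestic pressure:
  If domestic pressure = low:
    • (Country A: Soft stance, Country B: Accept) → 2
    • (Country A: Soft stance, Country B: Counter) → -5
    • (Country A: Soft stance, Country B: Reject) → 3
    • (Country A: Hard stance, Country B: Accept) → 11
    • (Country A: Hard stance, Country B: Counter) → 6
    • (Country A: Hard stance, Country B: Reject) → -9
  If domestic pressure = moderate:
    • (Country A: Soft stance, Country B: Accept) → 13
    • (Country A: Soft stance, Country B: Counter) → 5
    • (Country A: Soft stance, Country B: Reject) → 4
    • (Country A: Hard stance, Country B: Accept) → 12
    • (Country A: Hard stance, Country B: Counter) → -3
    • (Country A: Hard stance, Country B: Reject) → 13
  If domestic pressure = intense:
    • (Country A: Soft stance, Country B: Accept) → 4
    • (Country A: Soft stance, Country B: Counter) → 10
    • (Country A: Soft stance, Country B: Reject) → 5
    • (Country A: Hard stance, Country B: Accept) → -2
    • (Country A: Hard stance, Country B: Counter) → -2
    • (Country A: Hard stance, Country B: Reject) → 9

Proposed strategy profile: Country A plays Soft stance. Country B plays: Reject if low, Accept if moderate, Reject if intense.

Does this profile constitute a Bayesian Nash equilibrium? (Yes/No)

No

A profile is a BNE iff every type of every player is best-responding given beliefs about the other side.
Country A plays Soft stance: E[Soft stance] = 0.5·(-2) + 0.375·(10) + 0.125·(-2) = 2.5; E[Hard stance] = 3.375. Not best-responding. ✗
Country B (domestic pressure low), facing Soft stance: Accept gives 2, Counter gives -5, Reject gives 3. Proposed Reject is best. ✓
Country B (domestic pressure moderate), facing Soft stance: Accept gives 13, Counter gives 5, Reject gives 4. Proposed Accept is best. ✓
Country B (domestic pressure intense), facing Soft stance: Accept gives 4, Counter gives 10, Reject gives 5. Proposed Reject is not best — profitable deviation exists. ✗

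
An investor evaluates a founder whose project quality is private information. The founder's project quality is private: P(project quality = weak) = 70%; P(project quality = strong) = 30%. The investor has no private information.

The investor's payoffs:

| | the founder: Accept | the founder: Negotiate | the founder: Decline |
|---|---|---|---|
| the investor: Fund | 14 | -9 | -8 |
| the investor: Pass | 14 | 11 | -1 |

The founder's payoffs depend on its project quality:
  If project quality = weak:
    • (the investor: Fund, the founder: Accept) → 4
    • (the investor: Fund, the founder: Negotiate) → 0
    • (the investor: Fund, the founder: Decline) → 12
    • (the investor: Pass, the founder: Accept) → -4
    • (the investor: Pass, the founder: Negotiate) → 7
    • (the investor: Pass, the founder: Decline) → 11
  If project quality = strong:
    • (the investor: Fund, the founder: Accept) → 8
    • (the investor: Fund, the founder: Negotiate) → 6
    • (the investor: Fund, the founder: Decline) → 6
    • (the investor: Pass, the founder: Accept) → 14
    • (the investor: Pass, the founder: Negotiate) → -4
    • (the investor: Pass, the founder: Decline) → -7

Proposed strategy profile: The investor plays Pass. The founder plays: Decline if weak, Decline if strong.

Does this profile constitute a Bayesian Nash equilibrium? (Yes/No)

The investor plays Pass: E[Pass] = 0.7·(-1) + 0.3·(-1) = -1; E[Fund] = -8. Best-responding. ✓
The founder (project quality weak), facing Pass: Accept gives -4, Negotiate gives 7, Decline gives 11. Proposed Decline is best. ✓
The founder (project quality strong), facing Pass: Accept gives 14, Negotiate gives -4, Decline gives -7. Proposed Decline is not best — profitable deviation exists. ✗

No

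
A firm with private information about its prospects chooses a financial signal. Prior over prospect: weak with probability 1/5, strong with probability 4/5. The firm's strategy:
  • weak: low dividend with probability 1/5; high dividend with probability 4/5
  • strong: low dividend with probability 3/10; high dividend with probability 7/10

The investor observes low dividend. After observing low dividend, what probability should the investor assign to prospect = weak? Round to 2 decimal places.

P(low dividend) = (1/5)·(1/5) + (4/5)·(3/10) = 7/25
P(weak | low dividend) = ((1/5)·(1/5)) / (7/25) = (1/25) / (7/25) = 1/7

0.14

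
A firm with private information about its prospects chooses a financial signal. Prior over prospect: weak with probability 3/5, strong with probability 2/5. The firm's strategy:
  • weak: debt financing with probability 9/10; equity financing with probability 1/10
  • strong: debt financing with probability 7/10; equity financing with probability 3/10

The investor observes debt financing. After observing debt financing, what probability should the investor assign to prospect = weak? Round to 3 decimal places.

0.659

P(debt financing) = (3/5)·(9/10) + (2/5)·(7/10) = 41/50
P(weak | debt financing) = ((3/5)·(9/10)) / (41/50) = (27/50) / (41/50) = 27/41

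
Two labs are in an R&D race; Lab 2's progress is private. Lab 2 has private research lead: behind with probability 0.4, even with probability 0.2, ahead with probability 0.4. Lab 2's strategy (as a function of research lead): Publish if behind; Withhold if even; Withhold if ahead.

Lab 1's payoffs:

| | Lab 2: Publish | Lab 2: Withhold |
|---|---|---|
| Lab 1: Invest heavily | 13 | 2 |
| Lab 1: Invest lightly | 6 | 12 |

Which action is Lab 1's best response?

Invest lightly

Compute Lab 1's expected payoff for each action, taking the expectation over Lab 2's type.
E[Invest heavily] = 0.4·(13) + 0.2·(2) + 0.4·(2) = 6.4
E[Invest lightly] = 0.4·(6) + 0.2·(12) + 0.4·(12) = 9.6
Best response: Invest lightly (9.6 is the largest).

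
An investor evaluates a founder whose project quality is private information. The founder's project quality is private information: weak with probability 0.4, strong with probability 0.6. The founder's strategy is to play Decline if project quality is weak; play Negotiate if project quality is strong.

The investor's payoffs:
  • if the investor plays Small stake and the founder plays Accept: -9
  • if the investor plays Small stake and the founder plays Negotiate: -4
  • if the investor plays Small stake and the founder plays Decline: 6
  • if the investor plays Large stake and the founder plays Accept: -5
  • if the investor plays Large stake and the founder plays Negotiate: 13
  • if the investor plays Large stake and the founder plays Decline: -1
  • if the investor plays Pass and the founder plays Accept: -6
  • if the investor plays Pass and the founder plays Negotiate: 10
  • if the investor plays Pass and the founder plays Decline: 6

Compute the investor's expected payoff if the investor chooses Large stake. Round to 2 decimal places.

7.40

E[Large stake] = 0.4·(-1) + 0.6·13 = (-0.4) + 7.8 = 7.4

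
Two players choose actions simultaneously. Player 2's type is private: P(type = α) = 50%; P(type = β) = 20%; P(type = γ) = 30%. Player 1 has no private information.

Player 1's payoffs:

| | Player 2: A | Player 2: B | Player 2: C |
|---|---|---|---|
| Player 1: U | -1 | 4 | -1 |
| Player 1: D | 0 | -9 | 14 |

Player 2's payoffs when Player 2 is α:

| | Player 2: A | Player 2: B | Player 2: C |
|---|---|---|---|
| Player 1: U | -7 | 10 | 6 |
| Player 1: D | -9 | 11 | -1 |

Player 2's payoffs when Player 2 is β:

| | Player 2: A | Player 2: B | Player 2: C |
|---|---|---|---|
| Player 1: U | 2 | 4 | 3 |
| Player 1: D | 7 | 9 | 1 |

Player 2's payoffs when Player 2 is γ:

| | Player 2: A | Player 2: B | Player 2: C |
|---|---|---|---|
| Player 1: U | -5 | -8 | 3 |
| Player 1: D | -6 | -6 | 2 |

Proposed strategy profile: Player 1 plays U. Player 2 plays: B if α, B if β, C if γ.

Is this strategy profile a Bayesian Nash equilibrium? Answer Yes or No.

Player 1 plays U: E[U] = 0.5·(4) + 0.2·(4) + 0.3·(-1) = 2.5; E[D] = -2.1. Best-responding. ✓
Player 2 (type α), facing U: A gives -7, B gives 10, C gives 6. Proposed B is best. ✓
Player 2 (type β), facing U: A gives 2, B gives 4, C gives 3. Proposed B is best. ✓
Player 2 (type γ), facing U: A gives -5, B gives -8, C gives 3. Proposed C is best. ✓

Yes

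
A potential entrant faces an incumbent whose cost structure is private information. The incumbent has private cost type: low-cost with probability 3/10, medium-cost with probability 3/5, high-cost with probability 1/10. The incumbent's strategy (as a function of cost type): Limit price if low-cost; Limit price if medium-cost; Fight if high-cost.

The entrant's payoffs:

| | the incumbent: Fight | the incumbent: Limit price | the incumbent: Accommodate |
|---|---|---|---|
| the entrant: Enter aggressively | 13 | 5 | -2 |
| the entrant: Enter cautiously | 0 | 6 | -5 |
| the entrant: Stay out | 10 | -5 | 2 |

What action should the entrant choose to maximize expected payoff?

Enter aggressively

Compute the entrant's expected payoff for each action, taking the expectation over the incumbent's type.
E[Enter aggressively] = 3/10·(5) + 3/5·(5) + 1/10·(13) = 29/5
E[Enter cautiously] = 3/10·(6) + 3/5·(6) + 1/10·(0) = 27/5
E[Stay out] = 3/10·(-5) + 3/5·(-5) + 1/10·(10) = -7/2
Best response: Enter aggressively (29/5 is the largest).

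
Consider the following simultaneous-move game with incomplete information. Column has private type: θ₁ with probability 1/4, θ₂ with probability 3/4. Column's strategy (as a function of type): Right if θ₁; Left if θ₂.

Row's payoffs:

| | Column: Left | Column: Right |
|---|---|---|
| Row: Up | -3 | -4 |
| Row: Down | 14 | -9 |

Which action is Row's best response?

Down

Compute Row's expected payoff for each action, taking the expectation over Column's type.
E[Up] = 1/4·(-4) + 3/4·(-3) = -13/4
E[Down] = 1/4·(-9) + 3/4·(14) = 33/4
Best response: Down (33/4 is the largest).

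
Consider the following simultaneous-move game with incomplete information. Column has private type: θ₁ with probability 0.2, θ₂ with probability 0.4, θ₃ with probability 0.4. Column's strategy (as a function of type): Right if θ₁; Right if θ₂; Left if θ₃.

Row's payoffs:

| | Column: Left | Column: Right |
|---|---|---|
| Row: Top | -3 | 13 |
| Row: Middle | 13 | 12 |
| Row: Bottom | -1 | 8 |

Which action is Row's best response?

E[Top] = 0.2·(13) + 0.4·(13) + 0.4·(-3) = 6.6
E[Middle] = 0.2·(12) + 0.4·(12) + 0.4·(13) = 12.4
E[Bottom] = 0.2·(8) + 0.4·(8) + 0.4·(-1) = 4.4
Best response: Middle (12.4 is the largest).

Middle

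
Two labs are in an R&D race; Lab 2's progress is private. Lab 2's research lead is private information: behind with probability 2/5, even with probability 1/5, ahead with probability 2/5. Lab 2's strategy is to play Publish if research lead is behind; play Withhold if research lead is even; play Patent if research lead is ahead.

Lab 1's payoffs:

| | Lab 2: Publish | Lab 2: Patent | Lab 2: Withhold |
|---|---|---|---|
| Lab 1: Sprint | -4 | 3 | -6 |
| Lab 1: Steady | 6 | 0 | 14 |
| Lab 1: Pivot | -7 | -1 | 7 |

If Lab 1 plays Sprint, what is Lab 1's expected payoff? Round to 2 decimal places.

E[Sprint] = 2/5·(-4) + 1/5·(-6) + 2/5·3 = (-8/5) + (-6/5) + 6/5 = -8/5

-1.60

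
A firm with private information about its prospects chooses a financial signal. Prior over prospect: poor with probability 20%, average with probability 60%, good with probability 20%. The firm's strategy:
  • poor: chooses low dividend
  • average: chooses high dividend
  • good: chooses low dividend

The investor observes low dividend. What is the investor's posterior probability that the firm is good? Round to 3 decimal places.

Apply Bayes' rule using the sender's strategy as the likelihood.
P(low dividend) = 0.2·1 + 0.6·0 + 0.2·1 = 0.4
P(good | low dividend) = (0.2·1) / 0.4 = 0.2 / 0.4 = 0.5

0.500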